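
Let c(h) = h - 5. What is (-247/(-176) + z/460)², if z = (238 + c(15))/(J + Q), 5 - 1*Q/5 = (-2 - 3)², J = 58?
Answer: 349338920401/180659001600 ≈ 1.9337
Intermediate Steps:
c(h) = -5 + h
Q = -100 (Q = 25 - 5*(-2 - 3)² = 25 - 5*(-5)² = 25 - 5*25 = 25 - 125 = -100)
z = -124/21 (z = (238 + (-5 + 15))/(58 - 100) = (238 + 10)/(-42) = 248*(-1/42) = -124/21 ≈ -5.9048)
(-247/(-176) + z/460)² = (-247/(-176) - 124/21/460)² = (-247*(-1/176) - 124/21*1/460)² = (247/176 - 31/2415)² = (591049/425040)² = 349338920401/180659001600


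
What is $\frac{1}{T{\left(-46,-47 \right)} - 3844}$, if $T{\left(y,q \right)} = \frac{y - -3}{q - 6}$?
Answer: $- \frac{53}{203689} \approx -0.0002602$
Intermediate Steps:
$T{\left(y,q \right)} = \frac{3 + y}{-6 + q}$ ($T{\left(y,q \right)} = \frac{y + \left(-46 + 49\right)}{-6 + q} = \frac{y + 3}{-6 + q} = \frac{3 + y}{-6 + q}$)
$\frac{1}{T{\left(-46,-47 \right)} - 3844} = \frac{1}{\frac{3 - 46}{-6 - 47} - 3844} = \frac{1}{\frac{1}{-53} \left(-43\right) - 3844} = \frac{1}{\left(- \frac{1}{53}\right) \left(-43\right) - 3844} = \frac{1}{\frac{43}{53} - 3844} = \frac{1}{- \frac{203689}{53}} = - \frac{53}{203689}$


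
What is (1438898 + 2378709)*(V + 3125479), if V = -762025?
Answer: 9022738534578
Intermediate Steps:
(1438898 + 2378709)*(V + 3125479) = (1438898 + 2378709)*(-762025 + 3125479) = 3817607*2363454 = 9022738534578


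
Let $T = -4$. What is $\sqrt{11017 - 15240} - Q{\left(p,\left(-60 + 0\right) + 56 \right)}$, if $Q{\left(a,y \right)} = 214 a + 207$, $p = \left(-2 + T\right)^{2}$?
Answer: $-7911 + i \sqrt{4223} \approx -7911.0 + 64.985 i$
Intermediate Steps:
$p = 36$ ($p = \left(-2 - 4\right)^{2} = \left(-6\right)^{2} = 36$)
$Q{\left(a,y \right)} = 207 + 214 a$
$\sqrt{11017 - 15240} - Q{\left(p,\left(-60 + 0\right) + 56 \right)} = \sqrt{11017 - 15240} - \left(207 + 214 \cdot 36\right) = \sqrt{-4223} - \left(207 + 7704\right) = i \sqrt{4223} - 7911 = -7911 + i \sqrt{4223}$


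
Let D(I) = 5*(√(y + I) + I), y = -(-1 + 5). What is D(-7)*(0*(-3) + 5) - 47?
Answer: -222 + 25*I*√11 ≈ -222.0 + 82.916*I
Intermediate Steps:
y = -4 (y = -1*4 = -4)
D(I) = 5*I + 5*√(-4 + I) (D(I) = 5*(√(-4 + I) + I) = 5*(I + √(-4 + I)) = 5*I + 5*√(-4 + I))
D(-7)*(0*(-3) + 5) - 47 = (5*(-7) + 5*√(-4 - 7))*(0*(-3) + 5) - 47 = (-35 + 5*√(-11))*(0 + 5) - 47 = (-35 + 5*(I*√11))*5 - 47 = (-35 + 5*I*√11)*5 - 47 = (-175 + 25*I*√11) - 47 = -222 + 25*I*√11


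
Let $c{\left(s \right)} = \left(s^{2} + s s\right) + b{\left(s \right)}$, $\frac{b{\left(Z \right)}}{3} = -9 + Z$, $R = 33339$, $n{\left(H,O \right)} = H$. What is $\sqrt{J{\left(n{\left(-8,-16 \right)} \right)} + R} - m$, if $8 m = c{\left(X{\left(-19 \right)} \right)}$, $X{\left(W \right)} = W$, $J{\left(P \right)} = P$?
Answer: $- \frac{319}{4} + \sqrt{33331} \approx 102.82$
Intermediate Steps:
$b{\left(Z \right)} = -27 + 3 Z$ ($b{\left(Z \right)} = 3 \left(-9 + Z\right) = -27 + 3 Z$)
$c{\left(s \right)} = -27 + 2 s^{2} + 3 s$ ($c{\left(s \right)} = \left(s^{2} + s s\right) + \left(-27 + 3 s\right) = \left(s^{2} + s^{2}\right) + \left(-27 + 3 s\right) = 2 s^{2} + \left(-27 + 3 s\right) = -27 + 2 s^{2} + 3 s$)
$m = \frac{319}{4}$ ($m = \frac{-27 + 2 \left(-19\right)^{2} + 3 \left(-19\right)}{8} = \frac{-27 + 2 \cdot 361 - 57}{8} = \frac{-27 + 722 - 57}{8} = \frac{1}{8} \cdot 638 = \frac{319}{4} \approx 79.75$)
$\sqrt{J{\left(n{\left(-8,-16 \right)} \right)} + R} - m = \sqrt{-8 + 33339} - \frac{319}{4} = \sqrt{33331} - \frac{319}{4} = - \frac{319}{4} + \sqrt{33331}$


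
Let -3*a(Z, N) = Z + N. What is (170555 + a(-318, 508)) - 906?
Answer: 508757/3 ≈ 1.6959e+5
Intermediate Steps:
a(Z, N) = -N/3 - Z/3 (a(Z, N) = -(Z + N)/3 = -(N + Z)/3 = -N/3 - Z/3)
(170555 + a(-318, 508)) - 906 = (170555 + (-1/3*508 - 1/3*(-318))) - 906 = (170555 + (-508/3 + 106)) - 906 = (170555 - 190/3) - 906 = 511475/3 - 906 = 508757/3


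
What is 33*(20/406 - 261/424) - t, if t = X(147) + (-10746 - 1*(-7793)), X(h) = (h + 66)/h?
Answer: 1767061663/602504 ≈ 2932.9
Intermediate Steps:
X(h) = (66 + h)/h
t = -144626/49 (t = (66 + 147)/147 + (-10746 - 1*(-7793)) = (1/147)*213 + (-10746 + 7793) = 71/49 - 2953 = -144626/49 ≈ -2951.6)
33*(20/406 - 261/424) - t = 33*(20/406 - 261/424) - 1*(-144626/49) = 33*(20*(1/406) - 261*1/424) + 144626/49 = 33*(10/203 - 261/424) + 144626/49 = 33*(-48743/86072) + 144626/49 = -1608519/86072 + 144626/49 = 1767061663/602504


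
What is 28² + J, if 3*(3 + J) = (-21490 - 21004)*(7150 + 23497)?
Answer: -1302311275/3 ≈ -4.3410e+8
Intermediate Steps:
J = -1302313627/3 (J = -3 + ((-21490 - 21004)*(7150 + 23497))/3 = -3 + (-42494*30647)/3 = -3 + (⅓)*(-1302313618) = -3 - 1302313618/3 = -1302313627/3 ≈ -4.3410e+8)
28² + J = 28² - 1302313627/3 = 784 - 1302313627/3 = -1302311275/3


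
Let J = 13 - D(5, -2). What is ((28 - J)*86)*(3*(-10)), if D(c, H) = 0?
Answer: -38700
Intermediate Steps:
J = 13 (J = 13 - 1*0 = 13 + 0 = 13)
((28 - J)*86)*(3*(-10)) = ((28 - 1*13)*86)*(3*(-10)) = ((28 - 13)*86)*(-30) = (15*86)*(-30) = 1290*(-30) = -38700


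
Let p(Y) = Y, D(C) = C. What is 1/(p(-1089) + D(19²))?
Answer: -1/728 ≈ -0.0013736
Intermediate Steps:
1/(p(-1089) + D(19²)) = 1/(-1089 + 19²) = 1/(-1089 + 361) = 1/(-728) = -1/728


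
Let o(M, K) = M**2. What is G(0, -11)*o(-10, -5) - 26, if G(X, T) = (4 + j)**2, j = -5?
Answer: 74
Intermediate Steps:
G(X, T) = 1 (G(X, T) = (4 - 5)**2 = (-1)**2 = 1)
G(0, -11)*o(-10, -5) - 26 = 1*(-10)**2 - 26 = 1*100 - 26 = 100 - 26 = 74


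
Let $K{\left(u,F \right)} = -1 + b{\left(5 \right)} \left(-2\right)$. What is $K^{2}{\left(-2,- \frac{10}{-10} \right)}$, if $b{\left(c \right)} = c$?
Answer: $121$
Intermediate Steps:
$K{\left(u,F \right)} = -11$ ($K{\left(u,F \right)} = -1 + 5 \left(-2\right) = -1 - 10 = -11$)
$K^{2}{\left(-2,- \frac{10}{-10} \right)} = \left(-11\right)^{2} = 121$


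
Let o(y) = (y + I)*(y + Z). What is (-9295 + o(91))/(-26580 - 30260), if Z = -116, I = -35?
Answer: 2139/11368 ≈ 0.18816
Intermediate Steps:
o(y) = (-116 + y)*(-35 + y) (o(y) = (y - 35)*(y - 116) = (-35 + y)*(-116 + y) = (-116 + y)*(-35 + y))
(-9295 + o(91))/(-26580 - 30260) = (-9295 + (4060 + 91² - 151*91))/(-26580 - 30260) = (-9295 + (4060 + 8281 - 13741))/(-56840) = (-9295 - 1400)*(-1/56840) = -10695*(-1/56840) = 2139/11368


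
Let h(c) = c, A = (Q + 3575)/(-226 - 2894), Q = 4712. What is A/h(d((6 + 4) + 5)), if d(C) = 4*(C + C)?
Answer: -8287/374400 ≈ -0.022134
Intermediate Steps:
A = -8287/3120 (A = (4712 + 3575)/(-226 - 2894) = 8287/(-3120) = 8287*(-1/3120) = -8287/3120 ≈ -2.6561)
d(C) = 8*C (d(C) = 4*(2*C) = 8*C)
A/h(d((6 + 4) + 5)) = -8287*1/(8*((6 + 4) + 5))/3120 = -8287*1/(8*(10 + 5))/3120 = -8287/(3120*(8*15)) = -8287/3120/120 = -8287/3120*1/120 = -8287/374400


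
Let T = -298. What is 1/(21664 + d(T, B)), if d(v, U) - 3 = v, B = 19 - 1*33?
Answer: 1/21369 ≈ 4.6797e-5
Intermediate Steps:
B = -14 (B = 19 - 33 = -14)
d(v, U) = 3 + v
1/(21664 + d(T, B)) = 1/(21664 + (3 - 298)) = 1/(21664 - 295) = 1/21369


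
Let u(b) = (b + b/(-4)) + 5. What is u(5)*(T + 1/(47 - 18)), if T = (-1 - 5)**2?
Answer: 36575/116 ≈ 315.30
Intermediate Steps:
u(b) = 5 + 3*b/4 (u(b) = (b + b*(-1/4)) + 5 = (b - b/4) + 5 = 3*b/4 + 5 = 5 + 3*b/4)
T = 36 (T = (-6)**2 = 36)
u(5)*(T + 1/(47 - 18)) = (5 + (3/4)*5)*(36 + 1/(47 - 18)) = (5 + 15/4)*(36 + 1/29) = 35*(36 + 1/29)/4 = (35/4)*(1045/29) = 36575/116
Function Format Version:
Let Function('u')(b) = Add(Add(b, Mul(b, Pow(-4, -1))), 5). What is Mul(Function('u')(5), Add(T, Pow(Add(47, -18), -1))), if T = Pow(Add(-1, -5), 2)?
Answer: Rational(36575, 116) ≈ 315.30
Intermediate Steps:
Function('u')(b) = Add(5, Mul(Rational(3, 4), b)) (Function('u')(b) = Add(Add(b, Mul(b, Rational(-1, 4))), 5) = Add(Add(b, Mul(Rational(-1, 4), b)), 5) = Add(Mul(Rational(3, 4), b), 5) = Add(5, Mul(Rational(3, 4), b)))
T = 36 (T = Pow(-6, 2) = 36)
Mul(Function('u')(5), Add(T, Pow(Add(47, -18), -1))) = Mul(Add(5, Mul(Rational(3, 4), 5)), Add(36, Pow(Add(47, -18), -1))) = Mul(Add(5, Rational(15, 4)), Add(36, Pow(29, -1))) = Mul(Rational(35, 4), Add(36, Rational(1, 29))) = Mul(Rational(35, 4), Rational(1045, 29)) = Rational(36575, 116)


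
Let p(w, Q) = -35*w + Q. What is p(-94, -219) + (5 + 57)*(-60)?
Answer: -649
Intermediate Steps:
p(w, Q) = Q - 35*w
p(-94, -219) + (5 + 57)*(-60) = (-219 - 35*(-94)) + (5 + 57)*(-60) = (-219 + 3290) + 62*(-60) = 3071 - 3720 = -649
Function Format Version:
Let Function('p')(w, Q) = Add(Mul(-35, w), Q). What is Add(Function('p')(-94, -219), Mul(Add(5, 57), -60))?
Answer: -649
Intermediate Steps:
Function('p')(w, Q) = Add(Q, Mul(-35, w))
Add(Function('p')(-94, -219), Mul(Add(5, 57), -60)) = Add(Add(-219, Mul(-35, -94)), Mul(Add(5, 57), -60)) = Add(Add(-219, 3290), Mul(62, -60)) = Add(3071, -3720) = -649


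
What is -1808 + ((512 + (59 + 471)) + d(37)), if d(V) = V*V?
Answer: 603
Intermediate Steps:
d(V) = V²
-1808 + ((512 + (59 + 471)) + d(37)) = -1808 + ((512 + (59 + 471)) + 37²) = -1808 + ((512 + 530) + 1369) = -1808 + (1042 + 1369) = -1808 + 2411 = 603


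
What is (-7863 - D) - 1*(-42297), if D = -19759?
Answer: 54193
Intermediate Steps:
(-7863 - D) - 1*(-42297) = (-7863 - 1*(-19759)) - 1*(-42297) = (-7863 + 19759) + 42297 = 11896 + 42297 = 54193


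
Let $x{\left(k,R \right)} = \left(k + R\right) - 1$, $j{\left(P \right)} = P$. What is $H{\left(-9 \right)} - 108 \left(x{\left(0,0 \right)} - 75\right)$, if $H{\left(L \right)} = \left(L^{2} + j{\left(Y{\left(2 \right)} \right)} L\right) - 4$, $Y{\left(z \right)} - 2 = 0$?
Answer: $8267$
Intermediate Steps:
$Y{\left(z \right)} = 2$ ($Y{\left(z \right)} = 2 + 0 = 2$)
$x{\left(k,R \right)} = -1 + R + k$ ($x{\left(k,R \right)} = \left(R + k\right) - 1 = -1 + R + k$)
$H{\left(L \right)} = -4 + L^{2} + 2 L$ ($H{\left(L \right)} = \left(L^{2} + 2 L\right) - 4 = -4 + L^{2} + 2 L$)
$H{\left(-9 \right)} - 108 \left(x{\left(0,0 \right)} - 75\right) = \left(-4 + \left(-9\right)^{2} + 2 \left(-9\right)\right) - 108 \left(\left(-1 + 0 + 0\right) - 75\right) = \left(-4 + 81 - 18\right) - 108 \left(-1 - 75\right) = 59 - -8208 = 59 + 8208 = 8267$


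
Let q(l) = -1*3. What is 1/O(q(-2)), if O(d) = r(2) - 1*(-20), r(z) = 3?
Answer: 1/23 ≈ 0.043478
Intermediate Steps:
q(l) = -3
O(d) = 23 (O(d) = 3 - 1*(-20) = 3 + 20 = 23)
1/O(q(-2)) = 1/23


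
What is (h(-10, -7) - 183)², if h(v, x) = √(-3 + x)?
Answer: (183 - I*√10)² ≈ 33479.0 - 1157.4*I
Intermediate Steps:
(h(-10, -7) - 183)² = (√(-3 - 7) - 183)² = (√(-10) - 183)² = (I*√10 - 183)² = (-183 + I*√10)²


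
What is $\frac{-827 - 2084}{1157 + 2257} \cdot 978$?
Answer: $- \frac{474493}{569} \approx -833.91$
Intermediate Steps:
$\frac{-827 - 2084}{1157 + 2257} \cdot 978 = - \frac{2911}{3414} \cdot 978 = \left(-2911\right) \frac{1}{3414} \cdot 978 = \left(- \frac{2911}{3414}\right) 978 = - \frac{474493}{569}$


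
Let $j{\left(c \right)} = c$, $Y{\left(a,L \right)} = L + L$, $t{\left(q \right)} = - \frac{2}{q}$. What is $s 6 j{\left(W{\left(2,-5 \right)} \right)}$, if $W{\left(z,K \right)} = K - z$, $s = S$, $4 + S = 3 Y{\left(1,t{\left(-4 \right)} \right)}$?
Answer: $42$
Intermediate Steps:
$Y{\left(a,L \right)} = 2 L$
$S = -1$ ($S = -4 + 3 \cdot 2 \left(- \frac{2}{-4}\right) = -4 + 3 \cdot 2 \left(\left(-2\right) \left(- \frac{1}{4}\right)\right) = -4 + 3 \cdot 2 \cdot \frac{1}{2} = -4 + 3 \cdot 1 = -4 + 3 = -1$)
$s = -1$
$s 6 j{\left(W{\left(2,-5 \right)} \right)} = \left(-1\right) 6 \left(-5 - 2\right) = - 6 \left(-5 - 2\right) = \left(-6\right) \left(-7\right) = 42$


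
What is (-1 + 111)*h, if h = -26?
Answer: -2860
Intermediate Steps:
(-1 + 111)*h = (-1 + 111)*(-26) = 110*(-26) = -2860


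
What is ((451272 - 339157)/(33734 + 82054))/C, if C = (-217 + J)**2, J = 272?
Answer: 22423/70051740 ≈ 0.00032009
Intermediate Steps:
C = 3025 (C = (-217 + 272)**2 = 55**2 = 3025)
((451272 - 339157)/(33734 + 82054))/C = ((451272 - 339157)/(33734 + 82054))/3025 = (112115/115788)*(1/3025) = 22423/70051740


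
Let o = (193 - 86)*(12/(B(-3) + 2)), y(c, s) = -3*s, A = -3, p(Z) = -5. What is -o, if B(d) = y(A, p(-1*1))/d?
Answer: 428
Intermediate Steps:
B(d) = 15/d (B(d) = (-3*(-5))/d = 15/d)
o = -428 (o = (193 - 86)*(12/(15/(-3) + 2)) = 107*(12/(15*(-1/3) + 2)) = 107*(12/(-5 + 2)) = 107*(12/(-3)) = 107*(-1/3*12) = 107*(-4) = -428)
-o = -1*(-428) = 428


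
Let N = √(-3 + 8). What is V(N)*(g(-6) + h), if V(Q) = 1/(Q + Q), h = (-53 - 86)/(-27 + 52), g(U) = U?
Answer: -289*√5/250 ≈ -2.5849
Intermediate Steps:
N = √5 ≈ 2.2361
h = -139/25 ≈ -5.5600
V(Q) = 1/(2*Q)
V(N)*(g(-6) + h) = (1/(2*(√5)))*(-6 - 139/25) = ((√5/5)/2)*(-289/25) = (√5/10)*(-289/25) = -289*√5/250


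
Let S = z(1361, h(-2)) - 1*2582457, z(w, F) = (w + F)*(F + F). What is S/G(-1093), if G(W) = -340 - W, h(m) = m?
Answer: -862631/251 ≈ -3436.8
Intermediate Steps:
z(w, F) = 2*F*(F + w) (z(w, F) = (F + w)*(2*F) = 2*F*(F + w))
S = -2587893 (S = 2*(-2)*(-2 + 1361) - 1*2582457 = 2*(-2)*1359 - 2582457 = -5436 - 2582457 = -2587893)
S/G(-1093) = -2587893/(-340 - 1*(-1093)) = -2587893/(-340 + 1093) = -2587893/753 = -2587893*1/753 = -862631/251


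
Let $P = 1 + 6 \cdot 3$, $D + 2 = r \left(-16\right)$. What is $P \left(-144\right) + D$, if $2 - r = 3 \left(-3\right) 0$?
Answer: $-2770$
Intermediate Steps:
$r = 2$ ($r = 2 - 3 \left(-3\right) 0 = 2 - \left(-9\right) 0 = 2 - 0 = 2 + 0 = 2$)
$D = -34$ ($D = -2 + 2 \left(-16\right) = -2 - 32 = -34$)
$P = 19$ ($P = 1 + 18 = 19$)
$P \left(-144\right) + D = 19 \left(-144\right) - 34 = -2736 - 34 = -2770$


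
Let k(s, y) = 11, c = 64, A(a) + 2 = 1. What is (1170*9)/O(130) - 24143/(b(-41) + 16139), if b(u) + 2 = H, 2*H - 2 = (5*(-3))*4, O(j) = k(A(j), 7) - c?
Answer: -170896819/853724 ≈ -200.18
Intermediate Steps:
A(a) = -1 (A(a) = -2 + 1 = -1)
O(j) = -53 (O(j) = 11 - 1*64 = 11 - 64 = -53)
H = -29 (H = 1 + ((5*(-3))*4)/2 = 1 + (-15*4)/2 = 1 + (½)*(-60) = 1 - 30 = -29)
b(u) = -31 (b(u) = -2 - 29 = -31)
(1170*9)/O(130) - 24143/(b(-41) + 16139) = (1170*9)/(-53) - 24143/(-31 + 16139) = 10530*(-1/53) - 24143/16108 = -10530/53 - 24143*1/16108 = -10530/53 - 24143/16108 = -170896819/853724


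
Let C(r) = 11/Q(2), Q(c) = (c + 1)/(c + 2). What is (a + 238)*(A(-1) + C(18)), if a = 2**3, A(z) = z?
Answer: 3362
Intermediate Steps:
a = 8
Q(c) = (1 + c)/(2 + c)
C(r) = 44/3 (C(r) = 11/(((1 + 2)/(2 + 2))) = 11/((3/4)) = 11/(((1/4)*3)) = 11/(3/4) = 11*(4/3) = 44/3)
(a + 238)*(A(-1) + C(18)) = (8 + 238)*(-1 + 44/3) = 246*(41/3) = 3362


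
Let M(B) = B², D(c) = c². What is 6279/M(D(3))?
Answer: 2093/27 ≈ 77.519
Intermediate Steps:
6279/M(D(3)) = 6279/((3²)²) = 6279/(9²) = 6279/81 = 6279*(1/81) = 2093/27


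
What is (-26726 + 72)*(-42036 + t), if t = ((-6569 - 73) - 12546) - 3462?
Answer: 1724140644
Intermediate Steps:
t = -22650 (t = (-6642 - 12546) - 3462 = -19188 - 3462 = -22650)
(-26726 + 72)*(-42036 + t) = (-26726 + 72)*(-42036 - 22650) = -26654*(-64686) = 1724140644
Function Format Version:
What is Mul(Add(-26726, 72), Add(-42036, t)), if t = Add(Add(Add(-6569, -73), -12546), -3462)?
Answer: 1724140644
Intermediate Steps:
t = -22650 (t = Add(Add(-6642, -12546), -3462) = Add(-19188, -3462) = -22650)
Mul(Add(-26726, 72), Add(-42036, t)) = Mul(Add(-26726, 72), Add(-42036, -22650)) = Mul(-26654, -64686) = 1724140644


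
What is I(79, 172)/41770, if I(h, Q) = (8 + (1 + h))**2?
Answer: 3872/20885 ≈ 0.18540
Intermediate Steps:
I(h, Q) = (9 + h)**2
I(79, 172)/41770 = (9 + 79)**2/41770 = 88**2*(1/41770) = 7744*(1/41770) = 3872/20885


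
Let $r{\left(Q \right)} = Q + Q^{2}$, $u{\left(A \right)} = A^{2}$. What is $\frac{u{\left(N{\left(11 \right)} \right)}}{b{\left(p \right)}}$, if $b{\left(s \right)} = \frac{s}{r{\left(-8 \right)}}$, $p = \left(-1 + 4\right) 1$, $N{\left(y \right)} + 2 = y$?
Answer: $1512$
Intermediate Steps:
$N{\left(y \right)} = -2 + y$
$p = 3$ ($p = 3 \cdot 1 = 3$)
$b{\left(s \right)} = \frac{s}{56}$ ($b{\left(s \right)} = \frac{s}{\left(-8\right) \left(1 - 8\right)} = \frac{s}{\left(-8\right) \left(-7\right)} = \frac{s}{56}$)
$\frac{u{\left(N{\left(11 \right)} \right)}}{b{\left(p \right)}} = \frac{\left(-2 + 11\right)^{2}}{\frac{1}{56} \cdot 3} = \frac{9^{2}}{\frac{3}{56}} = 81 \cdot \frac{56}{3} = 1512$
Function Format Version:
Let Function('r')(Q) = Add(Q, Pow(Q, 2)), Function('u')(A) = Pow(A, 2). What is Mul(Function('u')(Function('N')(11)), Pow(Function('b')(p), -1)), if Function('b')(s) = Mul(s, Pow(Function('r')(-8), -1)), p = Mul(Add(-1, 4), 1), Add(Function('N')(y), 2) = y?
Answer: 1512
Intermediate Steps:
Function('N')(y) = Add(-2, y)
p = 3 (p = Mul(3, 1) = 3)
Function('b')(s) = Mul(Rational(1, 56), s) (Function('b')(s) = Mul(s, Pow(Mul(-8, Add(1, -8)), -1)) = Mul(s, Pow(Mul(-8, -7), -1)) = Mul(s, Pow(56, -1)) = Mul(s, Rational(1, 56)) = Mul(Rational(1, 56), s))
Mul(Function('u')(Function('N')(11)), Pow(Function('b')(p), -1)) = Mul(Pow(Add(-2, 11), 2), Pow(Mul(Rational(1, 56), 3), -1)) = Mul(Pow(9, 2), Pow(Rational(3, 56), -1)) = Mul(81, Rational(56, 3)) = 1512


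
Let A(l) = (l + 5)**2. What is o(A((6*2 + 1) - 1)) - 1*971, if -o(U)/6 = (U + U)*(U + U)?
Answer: -2005475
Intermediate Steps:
A(l) = (5 + l)**2
o(U) = -24*U**2 (o(U) = -6*(U + U)*(U + U) = -6*2*U*2*U = -24*U**2)
o(A((6*2 + 1) - 1)) - 1*971 = -24*(5 + ((6*2 + 1) - 1))**4 - 1*971 = -24*(5 + ((12 + 1) - 1))**4 - 971 = -24*(5 + (13 - 1))**4 - 971 = -24*(5 + 12)**4 - 971 = -24*(17**2)**2 - 971 = -24*289**2 - 971 = -24*83521 - 971 = -2004504 - 971 = -2005475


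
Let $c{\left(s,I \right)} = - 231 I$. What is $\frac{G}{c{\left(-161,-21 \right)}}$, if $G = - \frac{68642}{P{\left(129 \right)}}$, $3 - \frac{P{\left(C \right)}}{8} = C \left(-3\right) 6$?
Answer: $- \frac{4903}{6444900} \approx -0.00076076$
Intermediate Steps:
$P{\left(C \right)} = 24 + 144 C$ ($P{\left(C \right)} = 24 - 8 C \left(-3\right) 6 = 24 - 8 - 3 C 6 = 24 - 8 \left(- 18 C\right) = 24 + 144 C$)
$G = - \frac{34321}{9300}$ ($G = - \frac{68642}{24 + 144 \cdot 129} = - \frac{68642}{24 + 18576} = - \frac{68642}{18600} = \left(-68642\right) \frac{1}{18600} = - \frac{34321}{9300} \approx -3.6904$)
$\frac{G}{c{\left(-161,-21 \right)}} = - \frac{34321}{9300 \left(\left(-231\right) \left(-21\right)\right)} = - \frac{34321}{9300 \cdot 4851} = \left(- \frac{34321}{9300}\right) \frac{1}{4851} = - \frac{4903}{6444900}$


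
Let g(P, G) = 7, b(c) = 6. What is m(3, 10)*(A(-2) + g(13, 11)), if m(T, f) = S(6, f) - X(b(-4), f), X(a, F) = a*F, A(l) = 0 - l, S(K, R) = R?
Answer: -450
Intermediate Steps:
A(l) = -l
X(a, F) = F*a
m(T, f) = -5*f (m(T, f) = f - f*6 = f - 6*f = -5*f)
m(3, 10)*(A(-2) + g(13, 11)) = (-5*10)*(-1*(-2) + 7) = -50*(2 + 7) = -50*9 = -450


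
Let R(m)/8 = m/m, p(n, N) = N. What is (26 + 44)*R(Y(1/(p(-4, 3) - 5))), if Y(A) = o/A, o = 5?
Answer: 560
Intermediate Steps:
Y(A) = 5/A
R(m) = 8 (R(m) = 8*(m/m) = 8*1 = 8)
(26 + 44)*R(Y(1/(p(-4, 3) - 5))) = (26 + 44)*8 = 70*8 = 560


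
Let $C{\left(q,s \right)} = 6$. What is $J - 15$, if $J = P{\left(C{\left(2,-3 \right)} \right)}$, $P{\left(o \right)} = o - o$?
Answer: $-15$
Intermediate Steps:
$P{\left(o \right)} = 0$
$J = 0$
$J - 15 = 0 - 15 = -15$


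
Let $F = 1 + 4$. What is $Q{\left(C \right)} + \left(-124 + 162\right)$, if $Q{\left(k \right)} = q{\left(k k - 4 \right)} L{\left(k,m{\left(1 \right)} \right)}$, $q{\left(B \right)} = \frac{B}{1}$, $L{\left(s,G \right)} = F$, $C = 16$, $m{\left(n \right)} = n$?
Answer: $1298$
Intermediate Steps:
$F = 5$
$L{\left(s,G \right)} = 5$
$q{\left(B \right)} = B$ ($q{\left(B \right)} = B 1 = B$)
$Q{\left(k \right)} = -20 + 5 k^{2}$ ($Q{\left(k \right)} = \left(k k - 4\right) 5 = \left(k^{2} - 4\right) 5 = \left(-4 + k^{2}\right) 5 = -20 + 5 k^{2}$)
$Q{\left(C \right)} + \left(-124 + 162\right) = \left(-20 + 5 \cdot 16^{2}\right) + \left(-124 + 162\right) = \left(-20 + 5 \cdot 256\right) + 38 = \left(-20 + 1280\right) + 38 = 1260 + 38 = 1298$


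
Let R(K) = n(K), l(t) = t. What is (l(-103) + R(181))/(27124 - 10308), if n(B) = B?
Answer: 39/8408 ≈ 0.0046384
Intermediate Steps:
R(K) = K
(l(-103) + R(181))/(27124 - 10308) = (-103 + 181)/(27124 - 10308) = 78/16816 = 78*(1/16816) = 39/8408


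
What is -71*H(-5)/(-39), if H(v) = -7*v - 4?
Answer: 2201/39 ≈ 56.436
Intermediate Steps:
H(v) = -4 - 7*v
-71*H(-5)/(-39) = -71*(-4 - 7*(-5))/(-39) = -71*(-4 + 35)*(-1)/39 = -2201*(-1)/39 = -71*(-31/39) = 2201/39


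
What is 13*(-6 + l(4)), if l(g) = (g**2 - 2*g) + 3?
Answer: 65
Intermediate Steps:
l(g) = 3 + g**2 - 2*g
13*(-6 + l(4)) = 13*(-6 + (3 + 4**2 - 2*4)) = 13*(-6 + (3 + 16 - 8)) = 13*(-6 + 11) = 13*5 = 65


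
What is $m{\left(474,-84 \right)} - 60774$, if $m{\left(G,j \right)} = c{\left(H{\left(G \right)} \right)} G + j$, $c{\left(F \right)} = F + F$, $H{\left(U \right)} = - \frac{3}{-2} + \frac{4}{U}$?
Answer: $-59428$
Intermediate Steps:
$H{\left(U \right)} = \frac{3}{2} + \frac{4}{U}$ ($H{\left(U \right)} = \left(-3\right) \left(- \frac{1}{2}\right) + \frac{4}{U} = \frac{3}{2} + \frac{4}{U}$)
$c{\left(F \right)} = 2 F$
$m{\left(G,j \right)} = j + G \left(3 + \frac{8}{G}\right)$ ($m{\left(G,j \right)} = 2 \left(\frac{3}{2} + \frac{4}{G}\right) G + j = \left(3 + \frac{8}{G}\right) G + j = G \left(3 + \frac{8}{G}\right) + j = j + G \left(3 + \frac{8}{G}\right)$)
$m{\left(474,-84 \right)} - 60774 = \left(8 - 84 + 3 \cdot 474\right) - 60774 = \left(8 - 84 + 1422\right) - 60774 = 1346 - 60774 = -59428$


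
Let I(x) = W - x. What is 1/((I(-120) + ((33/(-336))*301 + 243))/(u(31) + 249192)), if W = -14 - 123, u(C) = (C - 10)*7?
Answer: 3989424/3143 ≈ 1269.3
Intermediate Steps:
u(C) = -70 + 7*C (u(C) = (-10 + C)*7 = -70 + 7*C)
W = -137
I(x) = -137 - x
1/((I(-120) + ((33/(-336))*301 + 243))/(u(31) + 249192)) = 1/(((-137 - 1*(-120)) + ((33/(-336))*301 + 243))/((-70 + 7*31) + 249192)) = 1/(((-137 + 120) + ((33*(-1/336))*301 + 243))/((-70 + 217) + 249192)) = 1/((-17 + (-11/112*301 + 243))/(147 + 249192)) = 1/((-17 + (-473/16 + 243))/249339) = 1/((-17 + 3415/16)*(1/249339)) = 1/((3143/16)*(1/249339)) = 1/(3143/3989424) = 3989424/3143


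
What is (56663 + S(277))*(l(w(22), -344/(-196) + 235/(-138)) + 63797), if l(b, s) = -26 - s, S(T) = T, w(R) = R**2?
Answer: 4092269724010/1127 ≈ 3.6311e+9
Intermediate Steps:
(56663 + S(277))*(l(w(22), -344/(-196) + 235/(-138)) + 63797) = (56663 + 277)*((-26 - (-344/(-196) + 235/(-138))) + 63797) = 56940*((-26 - (-344*(-1/196) + 235*(-1/138))) + 63797) = 56940*((-26 - (86/49 - 235/138)) + 63797) = 56940*((-26 - 1*353/6762) + 63797) = 56940*((-26 - 353/6762) + 63797) = 56940*(-176165/6762 + 63797) = 56940*(431219149/6762) = 4092269724010/1127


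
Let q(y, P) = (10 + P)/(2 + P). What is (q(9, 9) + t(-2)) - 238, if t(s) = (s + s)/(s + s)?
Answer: -2588/11 ≈ -235.27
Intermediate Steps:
q(y, P) = (10 + P)/(2 + P)
t(s) = 1 (t(s) = (2*s)/((2*s)) = (2*s)*(1/(2*s)) = 1)
(q(9, 9) + t(-2)) - 238 = ((10 + 9)/(2 + 9) + 1) - 238 = (19/11 + 1) - 238 = 30/11 - 238 = -2588/11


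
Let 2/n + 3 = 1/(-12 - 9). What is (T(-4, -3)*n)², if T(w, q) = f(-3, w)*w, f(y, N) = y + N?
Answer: 21609/64 ≈ 337.64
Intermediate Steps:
f(y, N) = N + y
T(w, q) = w*(-3 + w) (T(w, q) = (w - 3)*w = (-3 + w)*w = w*(-3 + w))
n = -21/32 (n = 2/(-3 + 1/(-12 - 9)) = 2/(-3 + 1/(-21)) = 2/(-3 - 1/21) = 2/(-64/21) = 2*(-21/64) = -21/32 ≈ -0.65625)
(T(-4, -3)*n)² = (-4*(-3 - 4)*(-21/32))² = (-4*(-7)*(-21/32))² = (28*(-21/32))² = (-147/8)² = 21609/64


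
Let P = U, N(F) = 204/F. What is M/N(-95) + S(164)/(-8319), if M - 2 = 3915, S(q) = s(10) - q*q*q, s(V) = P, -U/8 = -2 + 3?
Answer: -731930159/565692 ≈ -1293.9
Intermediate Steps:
U = -8 (U = -8*(-2 + 3) = -8*1 = -8)
P = -8
s(V) = -8
S(q) = -8 - q³ (S(q) = -8 - q*q*q = -8 - q²*q = -8 - q³)
M = 3917 (M = 2 + 3915 = 3917)
M/N(-95) + S(164)/(-8319) = 3917/((204/(-95))) + (-8 - 1*164³)/(-8319) = 3917/((204*(-1/95))) + (-8 - 1*4410944)*(-1/8319) = 3917/(-204/95) + (-8 - 4410944)*(-1/8319) = 3917*(-95/204) - 4410952*(-1/8319) = -372115/204 + 4410952/8319 = -731930159/565692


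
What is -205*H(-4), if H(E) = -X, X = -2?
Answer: -410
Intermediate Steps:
H(E) = 2 (H(E) = -1*(-2) = 2)
-205*H(-4) = -205*2 = -410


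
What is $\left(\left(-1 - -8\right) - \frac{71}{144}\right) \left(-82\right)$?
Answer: $- \frac{38417}{72} \approx -533.57$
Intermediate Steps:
$\left(\left(-1 - -8\right) - \frac{71}{144}\right) \left(-82\right) = \left(\left(-1 + 8\right) - \frac{71}{144}\right) \left(-82\right) = \left(7 - \frac{71}{144}\right) \left(-82\right) = \frac{937}{144} \left(-82\right) = - \frac{38417}{72}$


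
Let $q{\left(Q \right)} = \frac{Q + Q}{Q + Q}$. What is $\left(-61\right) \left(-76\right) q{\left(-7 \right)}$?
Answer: $4636$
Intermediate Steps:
$q{\left(Q \right)} = 1$ ($q{\left(Q \right)} = \frac{2 Q}{2 Q} = 2 Q \frac{1}{2 Q} = 1$)
$\left(-61\right) \left(-76\right) q{\left(-7 \right)} = \left(-61\right) \left(-76\right) 1 = 4636 \cdot 1 = 4636$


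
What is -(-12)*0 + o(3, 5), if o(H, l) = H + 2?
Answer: 5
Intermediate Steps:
o(H, l) = 2 + H
-(-12)*0 + o(3, 5) = -(-12)*0 + (2 + 3) = -3*0 + 5 = 0 + 5 = 5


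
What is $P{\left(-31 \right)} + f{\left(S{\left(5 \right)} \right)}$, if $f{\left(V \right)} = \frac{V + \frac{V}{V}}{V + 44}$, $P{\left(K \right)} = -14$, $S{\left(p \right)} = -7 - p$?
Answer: $- \frac{459}{32} \approx -14.344$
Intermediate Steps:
$f{\left(V \right)} = \frac{1 + V}{44 + V}$ ($f{\left(V \right)} = \frac{V + 1}{44 + V} = \frac{1 + V}{44 + V}$)
$P{\left(-31 \right)} + f{\left(S{\left(5 \right)} \right)} = -14 + \frac{1 - 12}{44 - 12} = -14 + \frac{1}{32} \left(-11\right) = -14 - \frac{11}{32} = - \frac{459}{32}$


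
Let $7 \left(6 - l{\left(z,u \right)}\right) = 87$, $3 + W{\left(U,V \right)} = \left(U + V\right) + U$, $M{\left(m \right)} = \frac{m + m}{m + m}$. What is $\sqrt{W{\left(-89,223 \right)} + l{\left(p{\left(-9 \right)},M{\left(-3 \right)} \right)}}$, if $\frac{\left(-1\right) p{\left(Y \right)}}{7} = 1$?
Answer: $\frac{\sqrt{1743}}{7} \approx 5.9642$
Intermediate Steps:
$M{\left(m \right)} = 1$ ($M{\left(m \right)} = \frac{2 m}{2 m} = 2 m \frac{1}{2 m} = 1$)
$p{\left(Y \right)} = -7$ ($p{\left(Y \right)} = \left(-7\right) 1 = -7$)
$W{\left(U,V \right)} = -3 + V + 2 U$ ($W{\left(U,V \right)} = -3 + \left(\left(U + V\right) + U\right) = -3 + \left(V + 2 U\right) = -3 + V + 2 U$)
$l{\left(z,u \right)} = - \frac{45}{7}$ ($l{\left(z,u \right)} = 6 - \frac{87}{7} = - \frac{45}{7}$)
$\sqrt{W{\left(-89,223 \right)} + l{\left(p{\left(-9 \right)},M{\left(-3 \right)} \right)}} = \sqrt{\left(-3 + 223 + 2 \left(-89\right)\right) - \frac{45}{7}} = \sqrt{\left(-3 + 223 - 178\right) - \frac{45}{7}} = \sqrt{42 - \frac{45}{7}} = \sqrt{\frac{249}{7}} = \frac{\sqrt{1743}}{7}$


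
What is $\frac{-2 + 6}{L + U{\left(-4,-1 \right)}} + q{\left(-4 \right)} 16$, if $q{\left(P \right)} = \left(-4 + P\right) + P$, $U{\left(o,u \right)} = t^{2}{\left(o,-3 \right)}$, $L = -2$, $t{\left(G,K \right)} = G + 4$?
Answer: $-194$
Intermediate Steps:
$t{\left(G,K \right)} = 4 + G$
$U{\left(o,u \right)} = \left(4 + o\right)^{2}$
$q{\left(P \right)} = -4 + 2 P$
$\frac{-2 + 6}{L + U{\left(-4,-1 \right)}} + q{\left(-4 \right)} 16 = \frac{-2 + 6}{-2 + \left(4 - 4\right)^{2}} + \left(-4 + 2 \left(-4\right)\right) 16 = \frac{4}{-2 + 0^{2}} + \left(-4 - 8\right) 16 = \frac{4}{-2 + 0} - 192 = \frac{4}{-2} - 192 = 4 \left(- \frac{1}{2}\right) - 192 = -2 - 192 = -194$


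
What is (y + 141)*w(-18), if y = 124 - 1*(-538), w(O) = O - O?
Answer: 0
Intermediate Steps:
w(O) = 0
y = 662 (y = 124 + 538 = 662)
(y + 141)*w(-18) = (662 + 141)*0 = 803*0 = 0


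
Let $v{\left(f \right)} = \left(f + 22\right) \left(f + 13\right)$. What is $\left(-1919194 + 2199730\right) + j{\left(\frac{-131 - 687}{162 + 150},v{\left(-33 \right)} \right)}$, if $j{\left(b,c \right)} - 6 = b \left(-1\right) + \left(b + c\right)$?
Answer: $280762$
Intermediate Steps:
$v{\left(f \right)} = \left(13 + f\right) \left(22 + f\right)$ ($v{\left(f \right)} = \left(22 + f\right) \left(13 + f\right) = \left(13 + f\right) \left(22 + f\right)$)
$j{\left(b,c \right)} = 6 + c$ ($j{\left(b,c \right)} = 6 + \left(b \left(-1\right) + \left(b + c\right)\right) = 6 + \left(- b + \left(b + c\right)\right) = 6 + c$)
$\left(-1919194 + 2199730\right) + j{\left(\frac{-131 - 687}{162 + 150},v{\left(-33 \right)} \right)} = \left(-1919194 + 2199730\right) + \left(6 + \left(286 + \left(-33\right)^{2} + 35 \left(-33\right)\right)\right) = 280536 + \left(6 + \left(286 + 1089 - 1155\right)\right) = 280536 + \left(6 + 220\right) = 280536 + 226 = 280762$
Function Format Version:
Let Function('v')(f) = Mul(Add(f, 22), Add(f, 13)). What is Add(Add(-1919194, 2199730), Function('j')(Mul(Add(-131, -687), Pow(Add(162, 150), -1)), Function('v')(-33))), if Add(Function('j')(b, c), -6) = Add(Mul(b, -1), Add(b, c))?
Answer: 280762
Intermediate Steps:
Function('v')(f) = Mul(Add(13, f), Add(22, f)) (Function('v')(f) = Mul(Add(22, f), Add(13, f)) = Mul(Add(13, f), Add(22, f)))
Function('j')(b, c) = Add(6, c) (Function('j')(b, c) = Add(6, Add(Mul(b, -1), Add(b, c))) = Add(6, Add(Mul(-1, b), Add(b, c))) = Add(6, c))
Add(Add(-1919194, 2199730), Function('j')(Mul(Add(-131, -687), Pow(Add(162, 150), -1)), Function('v')(-33))) = Add(Add(-1919194, 2199730), Add(6, Add(286, Pow(-33, 2), Mul(35, -33)))) = Add(280536, Add(6, Add(286, 1089, -1155))) = Add(280536, Add(6, 220)) = Add(280536, 226) = 280762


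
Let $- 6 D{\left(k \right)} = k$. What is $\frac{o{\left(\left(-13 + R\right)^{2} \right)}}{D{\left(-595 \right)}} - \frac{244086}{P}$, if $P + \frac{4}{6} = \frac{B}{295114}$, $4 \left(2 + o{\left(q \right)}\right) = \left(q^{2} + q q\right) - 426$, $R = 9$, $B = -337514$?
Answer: $\frac{12857944203423}{95364815} \approx 1.3483 \cdot 10^{5}$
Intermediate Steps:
$D{\left(k \right)} = - \frac{k}{6}$
$o{\left(q \right)} = - \frac{217}{2} + \frac{q^{2}}{2}$ ($o{\left(q \right)} = -2 + \frac{\left(q^{2} + q q\right) - 426}{4} = -2 + \frac{\left(q^{2} + q^{2}\right) - 426}{4} = -2 + \frac{2 q^{2} - 426}{4} = -2 + \frac{-426 + 2 q^{2}}{4} = -2 + \left(- \frac{213}{2} + \frac{q^{2}}{2}\right) = - \frac{217}{2} + \frac{q^{2}}{2}$)
$P = - \frac{801385}{442671}$ ($P = - \frac{2}{3} - \frac{337514}{295114} = - \frac{2}{3} - \frac{168757}{147557} = - \frac{801385}{442671} \approx -1.8103$)
$\frac{o{\left(\left(-13 + R\right)^{2} \right)}}{D{\left(-595 \right)}} - \frac{244086}{P} = \frac{- \frac{217}{2} + \frac{\left(\left(-13 + 9\right)^{2}\right)^{2}}{2}}{\left(- \frac{1}{6}\right) \left(-595\right)} - \frac{244086}{- \frac{801385}{442671}} = \frac{- \frac{217}{2} + \frac{\left(\left(-4\right)^{2}\right)^{2}}{2}}{\frac{595}{6}} - - \frac{108049793706}{801385} = \left(- \frac{217}{2} + \frac{16^{2}}{2}\right) \frac{6}{595} + \frac{108049793706}{801385} = \left(- \frac{217}{2} + \frac{1}{2} \cdot 256\right) \frac{6}{595} + \frac{108049793706}{801385} = \left(- \frac{217}{2} + 128\right) \frac{6}{595} + \frac{108049793706}{801385} = \frac{39}{2} \cdot \frac{6}{595} + \frac{108049793706}{801385} = \frac{117}{595} + \frac{108049793706}{801385} = \frac{12857944203423}{95364815}$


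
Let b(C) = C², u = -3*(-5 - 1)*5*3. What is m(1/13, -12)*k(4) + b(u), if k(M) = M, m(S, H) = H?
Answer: 72852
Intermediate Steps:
u = 270 (u = -(-18)*5*3 = -3*(-30)*3 = 90*3 = 270)
m(1/13, -12)*k(4) + b(u) = -12*4 + 270² = -48 + 72900 = 72852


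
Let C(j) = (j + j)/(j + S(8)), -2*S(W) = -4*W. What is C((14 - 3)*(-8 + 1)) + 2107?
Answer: 128681/61 ≈ 2109.5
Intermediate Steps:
S(W) = 2*W (S(W) = -(-2)*W = 2*W)
C(j) = 2*j/(16 + j) (C(j) = (j + j)/(j + 2*8) = (2*j)/(j + 16) = (2*j)/(16 + j) = 2*j/(16 + j))
C((14 - 3)*(-8 + 1)) + 2107 = 2*((14 - 3)*(-8 + 1))/(16 + (14 - 3)*(-8 + 1)) + 2107 = 2*(11*(-7))/(16 + 11*(-7)) + 2107 = 2*(-77)/(16 - 77) + 2107 = 2*(-77)/(-61) + 2107 = 2*(-77)*(-1/61) + 2107 = 154/61 + 2107 = 128681/61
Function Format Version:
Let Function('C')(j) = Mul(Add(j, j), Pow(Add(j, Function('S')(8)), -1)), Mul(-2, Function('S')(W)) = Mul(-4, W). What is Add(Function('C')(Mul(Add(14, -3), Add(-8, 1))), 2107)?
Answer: Rational(128681, 61) ≈ 2109.5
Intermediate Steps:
Function('S')(W) = Mul(2, W) (Function('S')(W) = Mul(Rational(-1, 2), Mul(-4, W)) = Mul(2, W))
Function('C')(j) = Mul(2, j, Pow(Add(16, j), -1)) (Function('C')(j) = Mul(Add(j, j), Pow(Add(j, Mul(2, 8)), -1)) = Mul(Mul(2, j), Pow(Add(j, 16), -1)) = Mul(Mul(2, j), Pow(Add(16, j), -1)) = Mul(2, j, Pow(Add(16, j), -1)))
Add(Function('C')(Mul(Add(14, -3), Add(-8, 1))), 2107) = Add(Mul(2, Mul(Add(14, -3), Add(-8, 1)), Pow(Add(16, Mul(Add(14, -3), Add(-8, 1))), -1)), 2107) = Add(Mul(2, Mul(11, -7), Pow(Add(16, Mul(11, -7)), -1)), 2107) = Add(Mul(2, -77, Pow(Add(16, -77), -1)), 2107) = Add(Mul(2, -77, Pow(-61, -1)), 2107) = Add(Mul(2, -77, Rational(-1, 61)), 2107) = Add(Rational(154, 61), 2107) = Rational(128681, 61)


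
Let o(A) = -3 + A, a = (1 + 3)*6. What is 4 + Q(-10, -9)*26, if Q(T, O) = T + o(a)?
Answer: 290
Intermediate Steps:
a = 24 (a = 4*6 = 24)
Q(T, O) = 21 + T (Q(T, O) = T + (-3 + 24) = T + 21 = 21 + T)
4 + Q(-10, -9)*26 = 4 + (21 - 10)*26 = 4 + 11*26 = 4 + 286 = 290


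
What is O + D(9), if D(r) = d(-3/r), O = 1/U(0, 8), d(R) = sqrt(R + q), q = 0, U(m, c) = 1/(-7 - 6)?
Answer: -13 + I*sqrt(3)/3 ≈ -13.0 + 0.57735*I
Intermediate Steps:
U(m, c) = -1/13 (U(m, c) = 1/(-13) = -1/13)
d(R) = sqrt(R) (d(R) = sqrt(R + 0) = sqrt(R))
O = -13 (O = 1/(-1/13) = -13)
D(r) = sqrt(3)*sqrt(-1/r) (D(r) = sqrt(-3/r) = sqrt(3)*sqrt(-1/r))
O + D(9) = -13 + sqrt(3)*sqrt(-1/9) = -13 + sqrt(3)*(I/3) = -13 + I*sqrt(3)/3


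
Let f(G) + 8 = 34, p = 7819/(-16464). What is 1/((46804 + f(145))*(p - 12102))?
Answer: -56/31738498415 ≈ -1.7644e-9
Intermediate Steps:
p = -1117/2352 (p = 7819*(-1/16464) = -1117/2352 ≈ -0.47492)
f(G) = 26 (f(G) = -8 + 34 = 26)
1/((46804 + f(145))*(p - 12102)) = 1/((46804 + 26)*(-1117/2352 - 12102)) = 1/(46830*(-28465021/2352)) = 1/(-31738498415/56) = -56/31738498415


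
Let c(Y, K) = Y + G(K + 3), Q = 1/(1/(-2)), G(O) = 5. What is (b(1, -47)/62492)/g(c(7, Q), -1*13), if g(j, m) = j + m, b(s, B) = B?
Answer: 47/62492 ≈ 0.00075210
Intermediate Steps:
Q = -2 (Q = 1/(-½) = -2)
c(Y, K) = 5 + Y (c(Y, K) = Y + 5 = 5 + Y)
(b(1, -47)/62492)/g(c(7, Q), -1*13) = (-47/62492)/((5 + 7) - 1*13) = (-47*1/62492)/(12 - 13) = -47/62492/(-1) = -47/62492*(-1) = 47/62492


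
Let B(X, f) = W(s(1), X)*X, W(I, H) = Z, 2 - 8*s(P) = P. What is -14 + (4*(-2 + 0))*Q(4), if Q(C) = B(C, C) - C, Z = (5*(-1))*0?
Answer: 18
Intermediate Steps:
Z = 0 (Z = -5*0 = 0)
s(P) = ¼ - P/8
W(I, H) = 0
B(X, f) = 0 (B(X, f) = 0*X = 0)
Q(C) = -C (Q(C) = 0 - C = -C)
-14 + (4*(-2 + 0))*Q(4) = -14 + (4*(-2 + 0))*(-1*4) = -14 + (4*(-2))*(-4) = -14 - 8*(-4) = -14 + 32 = 18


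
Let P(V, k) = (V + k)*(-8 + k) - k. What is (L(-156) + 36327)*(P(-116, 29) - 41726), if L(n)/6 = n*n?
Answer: -7946872626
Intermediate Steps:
L(n) = 6*n² (L(n) = 6*(n*n) = 6*n²)
P(V, k) = -k + (-8 + k)*(V + k) (P(V, k) = (-8 + k)*(V + k) - k = -k + (-8 + k)*(V + k))
(L(-156) + 36327)*(P(-116, 29) - 41726) = (6*(-156)² + 36327)*((29² - 9*29 - 8*(-116) - 116*29) - 41726) = (6*24336 + 36327)*((841 - 261 + 928 - 3364) - 41726) = (146016 + 36327)*(-1856 - 41726) = 182343*(-43582) = -7946872626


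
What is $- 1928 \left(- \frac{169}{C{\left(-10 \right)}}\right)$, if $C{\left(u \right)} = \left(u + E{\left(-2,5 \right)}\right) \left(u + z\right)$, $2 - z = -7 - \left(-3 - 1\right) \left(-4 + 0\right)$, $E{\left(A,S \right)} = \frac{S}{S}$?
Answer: $- \frac{325832}{135} \approx -2413.6$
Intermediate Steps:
$E{\left(A,S \right)} = 1$
$z = 25$ ($z = 2 - \left(-7 - \left(-3 - 1\right) \left(-4 + 0\right)\right) = 2 - \left(-7 - \left(-4\right) \left(-4\right)\right) = 2 - \left(-7 - 16\right) = 2 - -23 = 2 + 23 = 25$)
$C{\left(u \right)} = \left(1 + u\right) \left(25 + u\right)$ ($C{\left(u \right)} = \left(u + 1\right) \left(u + 25\right) = \left(1 + u\right) \left(25 + u\right)$)
$- 1928 \left(- \frac{169}{C{\left(-10 \right)}}\right) = - 1928 \left(- \frac{169}{25 + \left(-10\right)^{2} + 26 \left(-10\right)}\right) = - 1928 \left(- \frac{169}{25 + 100 - 260}\right) = - 1928 \left(- \frac{169}{-135}\right) = - 1928 \left(\left(-169\right) \left(- \frac{1}{135}\right)\right) = \left(-1928\right) \frac{169}{135} = - \frac{325832}{135}$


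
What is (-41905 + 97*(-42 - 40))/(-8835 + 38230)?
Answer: -49859/29395 ≈ -1.6962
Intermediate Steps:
(-41905 + 97*(-42 - 40))/(-8835 + 38230) = (-41905 + 97*(-82))/29395 = (-41905 - 7954)*(1/29395) = -49859*1/29395 = -49859/29395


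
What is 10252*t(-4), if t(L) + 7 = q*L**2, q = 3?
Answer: 420332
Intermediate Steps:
t(L) = -7 + 3*L**2
10252*t(-4) = 10252*(-7 + 3*(-4)**2) = 10252*(-7 + 3*16) = 10252*(-7 + 48) = 10252*41 = 420332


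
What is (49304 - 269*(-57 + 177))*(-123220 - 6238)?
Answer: -2203892992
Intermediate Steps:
(49304 - 269*(-57 + 177))*(-123220 - 6238) = (49304 - 269*120)*(-129458) = (49304 - 32280)*(-129458) = 17024*(-129458) = -2203892992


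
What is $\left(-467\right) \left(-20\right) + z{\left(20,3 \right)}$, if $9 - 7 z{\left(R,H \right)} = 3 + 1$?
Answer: $\frac{65385}{7} \approx 9340.7$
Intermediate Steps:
$z{\left(R,H \right)} = \frac{5}{7}$ ($z{\left(R,H \right)} = \frac{9}{7} - \frac{3 + 1}{7} = \frac{9}{7} - \frac{4}{7} = \frac{5}{7}$)
$\left(-467\right) \left(-20\right) + z{\left(20,3 \right)} = \left(-467\right) \left(-20\right) + \frac{5}{7} = 9340 + \frac{5}{7} = \frac{65385}{7}$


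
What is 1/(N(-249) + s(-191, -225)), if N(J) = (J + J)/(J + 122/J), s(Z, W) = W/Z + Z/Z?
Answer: 11865493/49527550 ≈ 0.23957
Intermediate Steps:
s(Z, W) = 1 + W/Z (s(Z, W) = W/Z + 1 = 1 + W/Z)
N(J) = 2*J/(J + 122/J) (N(J) = (2*J)/(J + 122/J) = 2*J/(J + 122/J))
1/(N(-249) + s(-191, -225)) = 1/(2*(-249)²/(122 + (-249)²) + (-225 - 191)/(-191)) = 1/(2*62001/(122 + 62001) - 1/191*(-416)) = 1/(2*62001/62123 + 416/191) = 1/(2*62001*(1/62123) + 416/191) = 1/(124002/62123 + 416/191) = 1/(49527550/11865493) = 11865493/49527550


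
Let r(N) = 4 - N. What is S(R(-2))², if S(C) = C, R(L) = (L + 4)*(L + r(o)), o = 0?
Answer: 16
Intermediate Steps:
R(L) = (4 + L)² (R(L) = (L + 4)*(L + (4 - 1*0)) = (4 + L)*(L + (4 + 0)) = (4 + L)*(L + 4) = (4 + L)*(4 + L) = (4 + L)²)
S(R(-2))² = (16 + (-2)² + 8*(-2))² = (16 + 4 - 16)² = 4² = 16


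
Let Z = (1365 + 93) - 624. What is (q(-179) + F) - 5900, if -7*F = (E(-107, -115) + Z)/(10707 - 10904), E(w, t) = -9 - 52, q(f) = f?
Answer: -8382168/1379 ≈ -6078.4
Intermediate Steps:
Z = 834 (Z = 1458 - 624 = 834)
E(w, t) = -61
F = 773/1379 (F = -(-61 + 834)/(7*(10707 - 10904)) = -773/(7*(-197)) = -773*(-1)/(7*197) = -⅐*(-773/197) = 773/1379 ≈ 0.56055)
(q(-179) + F) - 5900 = (-179 + 773/1379) - 5900 = -246068/1379 - 5900 = -8382168/1379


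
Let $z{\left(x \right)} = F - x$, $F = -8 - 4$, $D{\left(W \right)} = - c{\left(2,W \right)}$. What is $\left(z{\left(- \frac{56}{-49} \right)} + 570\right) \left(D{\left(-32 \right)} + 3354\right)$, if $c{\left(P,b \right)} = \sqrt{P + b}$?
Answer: $\frac{13073892}{7} - \frac{3898 i \sqrt{30}}{7} \approx 1.8677 \cdot 10^{6} - 3050.0 i$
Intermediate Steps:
$D{\left(W \right)} = - \sqrt{2 + W}$
$F = -12$ ($F = -8 - 4 = -12$)
$z{\left(x \right)} = -12 - x$
$\left(z{\left(- \frac{56}{-49} \right)} + 570\right) \left(D{\left(-32 \right)} + 3354\right) = \left(\left(-12 - - \frac{56}{-49}\right) + 570\right) \left(- \sqrt{2 - 32} + 3354\right) = \left(\left(-12 - \left(-56\right) \left(- \frac{1}{49}\right)\right) + 570\right) \left(- \sqrt{-30} + 3354\right) = \left(\left(-12 - \frac{8}{7}\right) + 570\right) \left(- i \sqrt{30} + 3354\right) = \left(- \frac{92}{7} + 570\right) \left(3354 - i \sqrt{30}\right) = \frac{3898 \left(3354 - i \sqrt{30}\right)}{7} = \frac{13073892}{7} - \frac{3898 i \sqrt{30}}{7}$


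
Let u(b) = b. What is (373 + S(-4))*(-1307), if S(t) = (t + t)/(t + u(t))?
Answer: -488818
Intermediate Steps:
S(t) = 1 (S(t) = (t + t)/(t + t) = (2*t)/((2*t)) = (2*t)*(1/(2*t)) = 1)
(373 + S(-4))*(-1307) = (373 + 1)*(-1307) = 374*(-1307) = -488818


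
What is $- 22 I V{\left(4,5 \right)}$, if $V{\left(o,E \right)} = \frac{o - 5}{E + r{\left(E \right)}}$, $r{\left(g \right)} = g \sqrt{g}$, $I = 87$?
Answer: $- \frac{957}{10} + \frac{957 \sqrt{5}}{10} \approx 118.29$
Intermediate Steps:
$r{\left(g \right)} = g^{\frac{3}{2}}$
$V{\left(o,E \right)} = \frac{-5 + o}{E + E^{\frac{3}{2}}}$ ($V{\left(o,E \right)} = \frac{o - 5}{E + E^{\frac{3}{2}}} = \frac{-5 + o}{E + E^{\frac{3}{2}}}$)
$- 22 I V{\left(4,5 \right)} = \left(-22\right) 87 \frac{-5 + 4}{5 + 5^{\frac{3}{2}}} = - 1914 \frac{1}{5 + 5 \sqrt{5}} \left(-1\right) = - 1914 \left(- \frac{1}{5 + 5 \sqrt{5}}\right) = \frac{1914}{5 + 5 \sqrt{5}}$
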